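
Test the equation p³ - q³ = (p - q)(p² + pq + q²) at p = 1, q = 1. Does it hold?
Substituting p = 1, q = 1:

LHS = 1³ - 1³ = 0
RHS = (1 - 1)(1² + 1·1 + 1²) = 0

LHS = RHS, so the equation holds at this point.

Answer: Holds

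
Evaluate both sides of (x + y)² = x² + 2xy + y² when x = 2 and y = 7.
LHS = (2 + 7)² = 81
RHS = 2² + 2·2·7 + 7² = 81

LHS = RHS: the two sides agree.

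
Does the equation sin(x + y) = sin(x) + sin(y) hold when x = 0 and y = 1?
Holds

Substituting x = 0, y = 1:

LHS = sin(0 + 1) = sin(1) ≈ 0.8415
RHS = sin(0) + sin(1) = sin(1) ≈ 0.8415

LHS = RHS, so the equation holds at this point.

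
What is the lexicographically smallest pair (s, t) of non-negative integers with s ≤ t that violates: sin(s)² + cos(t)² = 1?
(s, t) = (0, 1)

At (0, 0): both sides equal 1, so it holds there.

Substituting (0, 1) into the claim:
LHS = sin(0)² + cos(1)² = cos(1)² ≈ 0.2919
RHS = 1

Since LHS ≠ RHS, this pair disproves the claim, and no lexicographically smaller pair (s ≤ t, non-negative integers) does.

For instance (0, 4) is also a counterexample (LHS = cos(4)² ≈ 0.4272, RHS = 1), but it's lexicographically larger.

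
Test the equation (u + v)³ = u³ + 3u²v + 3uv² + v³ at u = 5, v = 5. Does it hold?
Holds

Substituting u = 5, v = 5:

LHS = (5 + 5)³ = 1000
RHS = 5³ + 3·5²·5 + 3·5·5² + 5³ = 1000

LHS = RHS, so the equation holds at this point.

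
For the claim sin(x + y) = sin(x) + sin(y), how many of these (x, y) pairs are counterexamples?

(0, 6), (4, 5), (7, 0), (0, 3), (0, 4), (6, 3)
2

Testing each pair:
(0, 6): LHS = sin(6) ≈ -0.2794, RHS = sin(6) ≈ -0.2794 → satisfies claim
(4, 5): LHS = sin(9) ≈ 0.4121, RHS = sin(5) + sin(4) ≈ -1.716 → counterexample
(7, 0): LHS = sin(7) ≈ 0.657, RHS = sin(7) ≈ 0.657 → satisfies claim
(0, 3): LHS = sin(3) ≈ 0.1411, RHS = sin(3) ≈ 0.1411 → satisfies claim
(0, 4): LHS = sin(4) ≈ -0.7568, RHS = sin(4) ≈ -0.7568 → satisfies claim
(6, 3): LHS = sin(9) ≈ 0.4121, RHS = sin(6) + sin(3) ≈ -0.1383 → counterexample

That makes 2 counterexamples.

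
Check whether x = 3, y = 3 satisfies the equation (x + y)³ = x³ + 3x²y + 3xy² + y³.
Substituting x = 3, y = 3:

LHS = (3 + 3)³ = 216
RHS = 3³ + 3·3²·3 + 3·3·3² + 3³ = 216

LHS = RHS, so the equation holds at this point.

Answer: Holds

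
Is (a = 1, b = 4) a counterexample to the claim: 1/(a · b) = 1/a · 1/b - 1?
Yes

Substituting a = 1, b = 4:
LHS = 1/(1 · 4) = 1/4
RHS = 1/1 · 1/4 - 1 = -3/4

Since LHS ≠ RHS, this pair disproves the claim.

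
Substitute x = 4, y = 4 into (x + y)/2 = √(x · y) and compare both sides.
LHS = (4 + 4)/2 = 4
RHS = √(4 · 4) = 4

LHS = RHS: the two sides agree.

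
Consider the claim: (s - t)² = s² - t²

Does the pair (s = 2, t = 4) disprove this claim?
Yes

Substituting s = 2, t = 4:
LHS = (2 - 4)² = 4
RHS = 2² - 4² = -12

Since LHS ≠ RHS, this pair disproves the claim.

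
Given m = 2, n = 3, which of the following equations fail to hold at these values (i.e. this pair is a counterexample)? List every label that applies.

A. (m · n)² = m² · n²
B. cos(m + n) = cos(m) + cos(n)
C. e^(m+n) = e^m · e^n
Evaluating each claim at the given values:
A. LHS = 36, RHS = 36 → holds here (LHS = RHS)
B. LHS = cos(5) ≈ 0.2837, RHS = cos(3) + cos(2) ≈ -1.406 → fails here (LHS ≠ RHS)
C. LHS = e^5 ≈ 148.4, RHS = e^5 ≈ 148.4 → holds here (LHS = RHS)

Answer: B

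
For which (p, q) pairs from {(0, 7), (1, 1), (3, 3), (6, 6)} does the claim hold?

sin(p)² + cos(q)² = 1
(1, 1), (3, 3), (6, 6)

Testing each pair:
(0, 7): LHS = cos(7)² ≈ 0.5684, RHS = 1 → fails
(1, 1): LHS = cos(1)² + sin(1)² = 1, RHS = 1 → holds
(3, 3): LHS = sin(3)² + cos(3)² = 1, RHS = 1 → holds
(6, 6): LHS = sin(6)² + cos(6)² = 1, RHS = 1 → holds

3 of 4 pairs satisfy the claim.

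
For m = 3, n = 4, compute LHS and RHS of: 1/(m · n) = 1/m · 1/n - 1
LHS = 1/(3 · 4) = 1/12
RHS = 1/3 · 1/4 - 1 = -11/12

LHS ≠ RHS, so the equation does not hold here.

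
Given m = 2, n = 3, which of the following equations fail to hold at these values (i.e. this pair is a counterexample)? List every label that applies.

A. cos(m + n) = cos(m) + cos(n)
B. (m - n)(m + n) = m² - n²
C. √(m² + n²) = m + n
A, C

Evaluating each claim at the given values:
A. LHS = cos(5) ≈ 0.2837, RHS = cos(3) + cos(2) ≈ -1.406 → fails here (LHS ≠ RHS)
B. LHS = -5, RHS = -5 → holds here (LHS = RHS)
C. LHS = √(13) ≈ 3.606, RHS = 5 → fails here (LHS ≠ RHS)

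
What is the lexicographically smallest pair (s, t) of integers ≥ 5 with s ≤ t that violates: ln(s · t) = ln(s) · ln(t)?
(s, t) = (5, 5)

Substituting (5, 5) into the claim:
LHS = ln(5 · 5) = ln(25) ≈ 3.219
RHS = ln(5) · ln(5) = ln(5)² ≈ 2.59

Since LHS ≠ RHS, this pair disproves the claim, and no lexicographically smaller pair (s ≤ t, integers ≥ 5) does.

For instance (11, 12) is also a counterexample (LHS = ln(132) ≈ 4.883, RHS = ln(11)·ln(12) ≈ 5.959), but it's lexicographically larger.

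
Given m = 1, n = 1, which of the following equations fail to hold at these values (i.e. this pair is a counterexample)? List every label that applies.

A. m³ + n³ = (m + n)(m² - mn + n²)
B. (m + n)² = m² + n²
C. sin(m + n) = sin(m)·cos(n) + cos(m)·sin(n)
B

Evaluating each claim at the given values:
A. LHS = 2, RHS = 2 → holds here (LHS = RHS)
B. LHS = 4, RHS = 2 → fails here (LHS ≠ RHS)
C. LHS = sin(2) ≈ 0.9093, RHS = 2·sin(1)·cos(1) ≈ 0.9093 → holds here (LHS = RHS)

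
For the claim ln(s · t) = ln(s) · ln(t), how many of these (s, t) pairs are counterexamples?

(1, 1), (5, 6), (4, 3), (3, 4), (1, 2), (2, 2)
5

Testing each pair:
(1, 1): LHS = 0, RHS = 0 → satisfies claim
(5, 6): LHS = ln(30) ≈ 3.401, RHS = ln(5)·ln(6) ≈ 2.884 → counterexample
(4, 3): LHS = ln(12) ≈ 2.485, RHS = ln(3)·ln(4) ≈ 1.523 → counterexample
(3, 4): LHS = ln(12) ≈ 2.485, RHS = ln(3)·ln(4) ≈ 1.523 → counterexample
(1, 2): LHS = ln(2) ≈ 0.6931, RHS = 0 → counterexample
(2, 2): LHS = ln(4) ≈ 1.386, RHS = ln(2)² ≈ 0.4805 → counterexample

That makes 5 counterexamples.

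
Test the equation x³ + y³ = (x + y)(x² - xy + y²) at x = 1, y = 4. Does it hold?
Substituting x = 1, y = 4:

LHS = 1³ + 4³ = 65
RHS = (1 + 4)(1² - 1·4 + 4²) = 65

LHS = RHS, so the equation holds at this point.

Answer: Holds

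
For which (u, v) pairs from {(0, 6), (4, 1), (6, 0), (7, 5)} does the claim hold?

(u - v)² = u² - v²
(6, 0)

Testing each pair:
(0, 6): LHS = 36, RHS = -36 → fails
(4, 1): LHS = 9, RHS = 15 → fails
(6, 0): LHS = 36, RHS = 36 → holds
(7, 5): LHS = 4, RHS = 24 → fails

1 of 4 pairs satisfies the claim.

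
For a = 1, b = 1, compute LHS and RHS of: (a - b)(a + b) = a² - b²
LHS = (1 - 1)(1 + 1) = 0
RHS = 1² - 1² = 0

LHS = RHS: the two sides agree.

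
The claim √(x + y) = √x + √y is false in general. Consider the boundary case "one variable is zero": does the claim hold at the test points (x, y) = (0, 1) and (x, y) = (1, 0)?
At (0, 1): LHS = 1, RHS = 1 → equal
At (1, 0): LHS = 1, RHS = 1 → equal

So the claim does hold at both of these boundary points, even though it is not an identity.

Answer: Yes, holds at both test points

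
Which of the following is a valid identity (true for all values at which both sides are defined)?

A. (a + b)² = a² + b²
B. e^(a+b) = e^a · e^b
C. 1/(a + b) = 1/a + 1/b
A: fails at (1, 3) — LHS = 16, RHS = 10.
B: holds — e.g. at (1, 3), both sides equal e^4 ≈ 54.6.
C: fails at (2, 4) — LHS = 1/6, RHS = 3/4.

Answer: B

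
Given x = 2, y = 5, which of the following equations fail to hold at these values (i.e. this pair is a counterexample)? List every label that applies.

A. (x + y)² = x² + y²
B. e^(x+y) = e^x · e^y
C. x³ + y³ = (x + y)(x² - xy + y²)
Evaluating each claim at the given values:
A. LHS = 49, RHS = 29 → fails here (LHS ≠ RHS)
B. LHS = e^7 ≈ 1097, RHS = e^7 ≈ 1097 → holds here (LHS = RHS)
C. LHS = 133, RHS = 133 → holds here (LHS = RHS)

Answer: A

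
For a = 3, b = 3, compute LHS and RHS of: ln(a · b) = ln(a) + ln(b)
LHS = ln(3 · 3) = ln(9) ≈ 2.197
RHS = ln(3) + ln(3) = 2·ln(3) ≈ 2.197

LHS = RHS: the two sides agree.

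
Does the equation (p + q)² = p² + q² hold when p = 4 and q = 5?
Fails

Substituting p = 4, q = 5:

LHS = (4 + 5)² = 81
RHS = 4² + 5² = 41

LHS ≠ RHS, so the equation does not hold at this point.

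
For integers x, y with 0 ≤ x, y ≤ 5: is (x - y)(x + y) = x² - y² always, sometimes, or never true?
Always true

The identity holds for every pair in the range. For instance at (x, y) = (1, 5): both sides equal -24.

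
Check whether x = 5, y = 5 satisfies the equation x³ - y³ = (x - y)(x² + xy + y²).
Holds

Substituting x = 5, y = 5:

LHS = 5³ - 5³ = 0
RHS = (5 - 5)(5² + 5·5 + 5²) = 0

LHS = RHS, so the equation holds at this point.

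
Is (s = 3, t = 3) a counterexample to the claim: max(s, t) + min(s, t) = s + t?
Substituting s = 3, t = 3:
LHS = max(3, 3) + min(3, 3) = 6
RHS = 3 + 3 = 6

The sides agree, so this pair does not disprove the claim.

Answer: No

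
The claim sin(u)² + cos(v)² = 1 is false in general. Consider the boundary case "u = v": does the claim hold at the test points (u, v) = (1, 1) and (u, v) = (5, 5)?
Yes, holds at both test points

At (1, 1): LHS = cos(1)² + sin(1)² = 1, RHS = 1 → equal
At (5, 5): LHS = cos(5)² + sin(5)² = 1, RHS = 1 → equal

So the claim does hold at both of these boundary points, even though it is not an identity.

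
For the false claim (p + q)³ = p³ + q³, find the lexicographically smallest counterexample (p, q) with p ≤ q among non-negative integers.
(p, q) = (1, 1)

Substituting (1, 1) into the claim:
LHS = (1 + 1)³ = 8
RHS = 1³ + 1³ = 2

Since LHS ≠ RHS, this pair disproves the claim, and no lexicographically smaller pair (p ≤ q, non-negative integers) does.

For instance (3, 4) is also a counterexample (LHS = 343, RHS = 91), but it's lexicographically larger.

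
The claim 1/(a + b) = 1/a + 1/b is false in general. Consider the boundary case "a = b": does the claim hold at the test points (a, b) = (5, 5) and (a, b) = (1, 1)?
At (5, 5): LHS = 1/10 ≠ RHS = 2/5
At (1, 1): LHS = 1/2 ≠ RHS = 2

Answer: No, fails at both test points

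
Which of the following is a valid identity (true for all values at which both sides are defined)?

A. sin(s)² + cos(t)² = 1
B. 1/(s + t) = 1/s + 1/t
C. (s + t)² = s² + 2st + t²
C

A: fails at (1, 5) — LHS = cos(5)² + sin(1)² ≈ 0.7885, RHS = 1.
B: fails at (2, 5) — LHS = 1/7, RHS = 7/10.
C: holds — e.g. at (2, 3), both sides equal 25.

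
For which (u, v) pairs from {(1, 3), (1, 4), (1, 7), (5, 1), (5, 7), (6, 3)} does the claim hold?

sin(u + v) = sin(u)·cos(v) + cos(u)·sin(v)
All pairs

Testing each pair:
(1, 3): LHS = sin(4) ≈ -0.7568, RHS = sin(1)·cos(3) + sin(3)·cos(1) ≈ -0.7568 → holds
(1, 4): LHS = sin(5) ≈ -0.9589, RHS = sin(1)·cos(4) + sin(4)·cos(1) ≈ -0.9589 → holds
(1, 7): LHS = sin(8) ≈ 0.9894, RHS = sin(7)·cos(1) + sin(1)·cos(7) ≈ 0.9894 → holds
(5, 1): LHS = sin(6) ≈ -0.2794, RHS = sin(5)·cos(1) + sin(1)·cos(5) ≈ -0.2794 → holds
(5, 7): LHS = sin(12) ≈ -0.5366, RHS = sin(5)·cos(7) + sin(7)·cos(5) ≈ -0.5366 → holds
(6, 3): LHS = sin(9) ≈ 0.4121, RHS = sin(3)·cos(6) + sin(6)·cos(3) ≈ 0.4121 → holds

Every pair satisfies the claim.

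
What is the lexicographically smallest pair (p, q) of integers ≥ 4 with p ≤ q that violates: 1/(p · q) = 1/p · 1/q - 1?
(p, q) = (4, 4)

Substituting (4, 4) into the claim:
LHS = 1/(4 · 4) = 1/16
RHS = 1/4 · 1/4 - 1 = -15/16

Since LHS ≠ RHS, this pair disproves the claim, and no lexicographically smaller pair (p ≤ q, integers ≥ 4) does.

For instance (6, 10) is also a counterexample (LHS = 1/60, RHS = -59/60), but it's lexicographically larger.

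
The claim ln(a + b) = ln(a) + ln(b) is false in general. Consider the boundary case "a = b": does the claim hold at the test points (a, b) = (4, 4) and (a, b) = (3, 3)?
No, fails at both test points

At (4, 4): LHS = ln(8) ≈ 2.079 ≠ RHS = 2·ln(4) ≈ 2.773
At (3, 3): LHS = ln(6) ≈ 1.792 ≠ RHS = 2·ln(3) ≈ 2.197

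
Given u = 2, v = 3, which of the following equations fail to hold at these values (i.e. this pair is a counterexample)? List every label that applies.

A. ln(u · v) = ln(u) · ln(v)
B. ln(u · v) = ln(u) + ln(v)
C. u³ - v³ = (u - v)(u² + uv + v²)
A

Evaluating each claim at the given values:
A. LHS = ln(6) ≈ 1.792, RHS = ln(2)·ln(3) ≈ 0.7615 → fails here (LHS ≠ RHS)
B. LHS = ln(6) ≈ 1.792, RHS = ln(2) + ln(3) ≈ 1.792 → holds here (LHS = RHS)
C. LHS = -19, RHS = -19 → holds here (LHS = RHS)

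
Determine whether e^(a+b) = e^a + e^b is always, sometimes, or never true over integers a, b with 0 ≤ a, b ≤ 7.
Never true

The claim fails for every pair in the range. For instance at (a, b) = (0, 7): LHS = e^7 ≈ 1097, RHS = 1 + e^7 ≈ 1098.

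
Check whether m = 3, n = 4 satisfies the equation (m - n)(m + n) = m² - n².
Substituting m = 3, n = 4:

LHS = (3 - 4)(3 + 4) = -7
RHS = 3² - 4² = -7

LHS = RHS, so the equation holds at this point.

Answer: Holds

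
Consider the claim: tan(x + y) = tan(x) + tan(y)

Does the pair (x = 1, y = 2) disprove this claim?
Yes

Substituting x = 1, y = 2:
LHS = tan(1 + 2) = tan(3) ≈ -0.1425
RHS = tan(1) + tan(2) ≈ -0.6276

Since LHS ≠ RHS, this pair disproves the claim.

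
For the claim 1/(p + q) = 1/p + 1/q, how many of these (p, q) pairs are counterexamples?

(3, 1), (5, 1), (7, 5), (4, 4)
Testing each pair:
(3, 1): LHS = 1/4, RHS = 4/3 → counterexample
(5, 1): LHS = 1/6, RHS = 6/5 → counterexample
(7, 5): LHS = 1/12, RHS = 12/35 → counterexample
(4, 4): LHS = 1/8, RHS = 1/2 → counterexample

That makes 4 counterexamples.

Answer: 4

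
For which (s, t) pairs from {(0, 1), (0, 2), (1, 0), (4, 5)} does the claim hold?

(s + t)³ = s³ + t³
(0, 1), (0, 2), (1, 0)

Testing each pair:
(0, 1): LHS = 1, RHS = 1 → holds
(0, 2): LHS = 8, RHS = 8 → holds
(1, 0): LHS = 1, RHS = 1 → holds
(4, 5): LHS = 729, RHS = 189 → fails

3 of 4 pairs satisfy the claim.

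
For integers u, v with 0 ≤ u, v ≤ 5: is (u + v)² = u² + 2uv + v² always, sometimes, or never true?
Always true

The identity holds for every pair in the range. For instance at (u, v) = (1, 2): both sides equal 9.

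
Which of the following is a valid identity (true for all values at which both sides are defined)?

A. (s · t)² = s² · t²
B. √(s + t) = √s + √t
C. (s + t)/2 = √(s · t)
A: holds — e.g. at (4, 4), both sides equal 256.
B: fails at (1, 1) — LHS = √(2) ≈ 1.414, RHS = 2.
C: fails at (1, 4) — LHS = 5/2, RHS = 2.

Answer: A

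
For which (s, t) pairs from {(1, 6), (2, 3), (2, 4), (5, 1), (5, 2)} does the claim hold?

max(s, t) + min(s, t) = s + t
Testing each pair:
(1, 6): LHS = 7, RHS = 7 → holds
(2, 3): LHS = 5, RHS = 5 → holds
(2, 4): LHS = 6, RHS = 6 → holds
(5, 1): LHS = 6, RHS = 6 → holds
(5, 2): LHS = 7, RHS = 7 → holds

Every pair satisfies the claim.

Answer: All pairs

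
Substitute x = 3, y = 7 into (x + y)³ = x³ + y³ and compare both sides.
LHS = (3 + 7)³ = 1000
RHS = 3³ + 7³ = 370

LHS ≠ RHS, so the equation does not hold here.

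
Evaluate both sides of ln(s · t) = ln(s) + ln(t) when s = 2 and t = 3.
LHS = ln(2 · 3) = ln(6) ≈ 1.792
RHS = ln(2) + ln(3) ≈ 1.792

LHS = RHS: the two sides agree.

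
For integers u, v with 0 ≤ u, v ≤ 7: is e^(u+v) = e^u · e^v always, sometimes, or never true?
The identity holds for every pair in the range. For instance at (u, v) = (5, 7): both sides equal e^12 ≈ 162754.8.

Answer: Always true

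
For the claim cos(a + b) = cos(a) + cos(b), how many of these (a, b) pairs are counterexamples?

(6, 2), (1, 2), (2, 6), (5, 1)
4

Testing each pair:
(6, 2): LHS = cos(8) ≈ -0.1455, RHS = cos(2) + cos(6) ≈ 0.544 → counterexample
(1, 2): LHS = cos(3) ≈ -0.99, RHS = cos(2) + cos(1) ≈ 0.1242 → counterexample
(2, 6): LHS = cos(8) ≈ -0.1455, RHS = cos(2) + cos(6) ≈ 0.544 → counterexample
(5, 1): LHS = cos(6) ≈ 0.9602, RHS = cos(5) + cos(1) ≈ 0.824 → counterexample

That makes 4 counterexamples.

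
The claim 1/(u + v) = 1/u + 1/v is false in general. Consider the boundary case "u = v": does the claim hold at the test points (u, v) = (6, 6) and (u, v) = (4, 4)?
At (6, 6): LHS = 1/12 ≠ RHS = 1/3
At (4, 4): LHS = 1/8 ≠ RHS = 1/2

Answer: No, fails at both test points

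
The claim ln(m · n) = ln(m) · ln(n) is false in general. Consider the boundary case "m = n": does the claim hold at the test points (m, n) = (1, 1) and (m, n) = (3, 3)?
Only at (1, 1)

At (1, 1): LHS = 0, RHS = 0 → equal
At (3, 3): LHS = ln(9) ≈ 2.197 ≠ RHS = ln(3)² ≈ 1.207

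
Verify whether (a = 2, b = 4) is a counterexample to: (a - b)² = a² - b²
Substituting a = 2, b = 4:
LHS = (2 - 4)² = 4
RHS = 2² - 4² = -12

Since LHS ≠ RHS, this pair disproves the claim.

Answer: Yes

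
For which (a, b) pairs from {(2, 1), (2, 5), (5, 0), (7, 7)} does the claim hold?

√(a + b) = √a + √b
Testing each pair:
(2, 1): LHS = √(3) ≈ 1.732, RHS = 1 + √(2) ≈ 2.414 → fails
(2, 5): LHS = √(7) ≈ 2.646, RHS = √(2) + √(5) ≈ 3.65 → fails
(5, 0): LHS = √(5) ≈ 2.236, RHS = √(5) ≈ 2.236 → holds
(7, 7): LHS = √(14) ≈ 3.742, RHS = 2·√(7) ≈ 5.292 → fails

1 of 4 pairs satisfies the claim.

Answer: (5, 0)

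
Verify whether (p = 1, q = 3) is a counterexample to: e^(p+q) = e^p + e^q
Substituting p = 1, q = 3:
LHS = e^(1+3) = e^4 ≈ 54.6
RHS = e^1 + e^3 = e + e^3 ≈ 22.8

Since LHS ≠ RHS, this pair disproves the claim.

Answer: Yes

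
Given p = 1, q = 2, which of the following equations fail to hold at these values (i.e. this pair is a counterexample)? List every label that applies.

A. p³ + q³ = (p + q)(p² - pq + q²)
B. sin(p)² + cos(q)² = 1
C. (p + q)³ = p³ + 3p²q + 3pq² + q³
B

Evaluating each claim at the given values:
A. LHS = 9, RHS = 9 → holds here (LHS = RHS)
B. LHS = cos(2)² + sin(1)² ≈ 0.8813, RHS = 1 → fails here (LHS ≠ RHS)
C. LHS = 27, RHS = 27 → holds here (LHS = RHS)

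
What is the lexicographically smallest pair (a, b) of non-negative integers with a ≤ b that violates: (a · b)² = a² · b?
(a, b) = (1, 2)

Substituting (1, 2) into the claim:
LHS = (1 · 2)² = 4
RHS = 1² · 2 = 2

Since LHS ≠ RHS, this pair disproves the claim, and no lexicographically smaller pair (a ≤ b, non-negative integers) does.

For instance (1, 3) is also a counterexample (LHS = 9, RHS = 3), but it's lexicographically larger.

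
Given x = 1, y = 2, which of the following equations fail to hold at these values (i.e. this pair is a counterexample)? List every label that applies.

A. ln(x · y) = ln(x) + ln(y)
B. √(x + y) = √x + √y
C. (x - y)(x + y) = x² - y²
B

Evaluating each claim at the given values:
A. LHS = ln(2) ≈ 0.6931, RHS = ln(2) ≈ 0.6931 → holds here (LHS = RHS)
B. LHS = √(3) ≈ 1.732, RHS = 1 + √(2) ≈ 2.414 → fails here (LHS ≠ RHS)
C. LHS = -3, RHS = -3 → holds here (LHS = RHS)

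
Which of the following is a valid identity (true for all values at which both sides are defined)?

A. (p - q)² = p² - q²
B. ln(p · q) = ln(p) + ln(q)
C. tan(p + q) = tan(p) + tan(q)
A: fails at (1, 3) — LHS = 4, RHS = -8.
B: holds — e.g. at (3, 4), both sides equal ln(12) ≈ 2.485.
C: fails at (2, 3) — LHS = tan(5) ≈ -3.381, RHS = tan(2) + tan(3) ≈ -2.328.

Answer: B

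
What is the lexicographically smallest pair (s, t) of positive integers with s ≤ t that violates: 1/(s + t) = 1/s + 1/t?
Substituting (1, 1) into the claim:
LHS = 1/(1 + 1) = 1/2
RHS = 1/1 + 1/1 = 2

Since LHS ≠ RHS, this pair disproves the claim, and no lexicographically smaller pair (s ≤ t, positive integers) does.

For instance (1, 7) is also a counterexample (LHS = 1/8, RHS = 8/7), but it's lexicographically larger.

Answer: (s, t) = (1, 1)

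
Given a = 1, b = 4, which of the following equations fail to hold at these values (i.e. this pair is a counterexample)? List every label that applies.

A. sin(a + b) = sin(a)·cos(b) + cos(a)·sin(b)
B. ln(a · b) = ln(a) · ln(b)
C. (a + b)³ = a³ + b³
Evaluating each claim at the given values:
A. LHS = sin(5) ≈ -0.9589, RHS = sin(1)·cos(4) + sin(4)·cos(1) ≈ -0.9589 → holds here (LHS = RHS)
B. LHS = ln(4) ≈ 1.386, RHS = 0 → fails here (LHS ≠ RHS)
C. LHS = 125, RHS = 65 → fails here (LHS ≠ RHS)

Answer: B, C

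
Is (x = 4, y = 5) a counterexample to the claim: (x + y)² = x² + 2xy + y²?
Substituting x = 4, y = 5:
LHS = (4 + 5)² = 81
RHS = 4² + 2·4·5 + 5² = 81

The sides agree, so this pair does not disprove the claim.

Answer: No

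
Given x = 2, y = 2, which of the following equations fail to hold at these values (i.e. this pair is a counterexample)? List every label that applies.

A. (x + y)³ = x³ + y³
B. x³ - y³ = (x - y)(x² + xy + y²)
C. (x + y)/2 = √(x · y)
Evaluating each claim at the given values:
A. LHS = 64, RHS = 16 → fails here (LHS ≠ RHS)
B. LHS = 0, RHS = 0 → holds here (LHS = RHS)
C. LHS = 2, RHS = 2 → holds here (LHS = RHS)

Answer: A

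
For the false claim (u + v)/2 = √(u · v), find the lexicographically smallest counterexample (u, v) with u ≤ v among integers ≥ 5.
At (5, 5): both sides equal 5, so it holds there.

Substituting (5, 6) into the claim:
LHS = (5 + 6)/2 = 11/2
RHS = √(5 · 6) = √(30) ≈ 5.477

Since LHS ≠ RHS, this pair disproves the claim, and no lexicographically smaller pair (u ≤ v, integers ≥ 5) does.

For instance (9, 12) is also a counterexample (LHS = 21/2, RHS = 6·√(3) ≈ 10.39), but it's lexicographically larger.

Answer: (u, v) = (5, 6)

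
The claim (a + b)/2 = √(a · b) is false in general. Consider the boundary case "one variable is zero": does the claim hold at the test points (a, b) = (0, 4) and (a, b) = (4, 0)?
At (0, 4): LHS = 2 ≠ RHS = 0
At (4, 0): LHS = 2 ≠ RHS = 0

Answer: No, fails at both test points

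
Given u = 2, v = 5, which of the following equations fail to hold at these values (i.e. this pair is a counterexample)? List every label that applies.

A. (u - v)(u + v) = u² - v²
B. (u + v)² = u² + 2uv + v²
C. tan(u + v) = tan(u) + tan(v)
Evaluating each claim at the given values:
A. LHS = -21, RHS = -21 → holds here (LHS = RHS)
B. LHS = 49, RHS = 49 → holds here (LHS = RHS)
C. LHS = tan(7) ≈ 0.8714, RHS = tan(5) + tan(2) ≈ -5.566 → fails here (LHS ≠ RHS)

Answer: C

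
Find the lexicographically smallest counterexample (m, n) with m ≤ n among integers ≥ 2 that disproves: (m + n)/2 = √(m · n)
Substituting (2, 3) into the claim:
LHS = (2 + 3)/2 = 5/2
RHS = √(2 · 3) = √(6) ≈ 2.449

Since LHS ≠ RHS, this pair disproves the claim, and no lexicographically smaller pair (m ≤ n, integers ≥ 2) does.

For instance (3, 5) is also a counterexample (LHS = 4, RHS = √(15) ≈ 3.873), but it's lexicographically larger.

Answer: (m, n) = (2, 3)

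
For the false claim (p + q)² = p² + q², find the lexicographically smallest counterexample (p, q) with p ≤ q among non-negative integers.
At (0, 0): both sides equal 0, so it holds there.
At (0, 7): both sides equal 49, so it holds there.

Substituting (1, 1) into the claim:
LHS = (1 + 1)² = 4
RHS = 1² + 1² = 2

Since LHS ≠ RHS, this pair disproves the claim, and no lexicographically smaller pair (p ≤ q, non-negative integers) does.

For instance (4, 7) is also a counterexample (LHS = 121, RHS = 65), but it's lexicographically larger.

Answer: (p, q) = (1, 1)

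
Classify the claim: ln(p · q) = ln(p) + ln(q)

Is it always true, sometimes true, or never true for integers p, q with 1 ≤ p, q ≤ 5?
Always true

The identity holds for every pair in the range. For instance at (p, q) = (3, 3): both sides equal ln(9) ≈ 2.197.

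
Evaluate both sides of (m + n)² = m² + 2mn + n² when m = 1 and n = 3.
LHS = (1 + 3)² = 16
RHS = 1² + 2·1·3 + 3² = 16

LHS = RHS: the two sides agree.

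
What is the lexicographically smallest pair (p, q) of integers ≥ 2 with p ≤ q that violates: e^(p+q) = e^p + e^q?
Substituting (2, 2) into the claim:
LHS = e^(2+2) = e^4 ≈ 54.6
RHS = e^2 + e^2 = 2·e^2 ≈ 14.78

Since LHS ≠ RHS, this pair disproves the claim, and no lexicographically smaller pair (p ≤ q, integers ≥ 2) does.

For instance (5, 6) is also a counterexample (LHS = e^11 ≈ 59874.1, RHS = e^5 + e^6 ≈ 551.8), but it's lexicographically larger.

Answer: (p, q) = (2, 2)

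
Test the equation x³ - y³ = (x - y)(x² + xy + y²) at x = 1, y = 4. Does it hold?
Holds

Substituting x = 1, y = 4:

LHS = 1³ - 4³ = -63
RHS = (1 - 4)(1² + 1·4 + 4²) = -63

LHS = RHS, so the equation holds at this point.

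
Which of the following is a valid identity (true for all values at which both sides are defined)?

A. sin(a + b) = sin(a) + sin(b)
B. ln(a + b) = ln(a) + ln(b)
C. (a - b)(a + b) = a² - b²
C

A: fails at (5, 5) — LHS = sin(10) ≈ -0.544, RHS = 2·sin(5) ≈ -1.918.
B: fails at (3, 7) — LHS = ln(10) ≈ 2.303, RHS = ln(3) + ln(7) ≈ 3.045.
C: holds — e.g. at (3, 3), both sides equal 0.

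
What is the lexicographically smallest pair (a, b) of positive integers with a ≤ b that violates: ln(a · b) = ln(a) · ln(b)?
(a, b) = (1, 2)

At (1, 1): both sides equal 0, so it holds there.

Substituting (1, 2) into the claim:
LHS = ln(1 · 2) = ln(2) ≈ 0.6931
RHS = ln(1) · ln(2) = 0

Since LHS ≠ RHS, this pair disproves the claim, and no lexicographically smaller pair (a ≤ b, positive integers) does.

For instance (6, 6) is also a counterexample (LHS = ln(36) ≈ 3.584, RHS = ln(6)² ≈ 3.21), but it's lexicographically larger.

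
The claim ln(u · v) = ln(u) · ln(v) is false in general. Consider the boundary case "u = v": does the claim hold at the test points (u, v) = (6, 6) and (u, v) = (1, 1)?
At (6, 6): LHS = ln(36) ≈ 3.584 ≠ RHS = ln(6)² ≈ 3.21
At (1, 1): LHS = 0, RHS = 0 → equal

Answer: Only at (1, 1)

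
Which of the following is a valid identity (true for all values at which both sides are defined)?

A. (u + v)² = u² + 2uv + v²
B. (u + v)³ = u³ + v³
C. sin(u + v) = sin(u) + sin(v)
A: holds — e.g. at (1, 1), both sides equal 4.
B: fails at (3, 3) — LHS = 216, RHS = 54.
C: fails at (3, 3) — LHS = sin(6) ≈ -0.2794, RHS = 2·sin(3) ≈ 0.2822.

Answer: A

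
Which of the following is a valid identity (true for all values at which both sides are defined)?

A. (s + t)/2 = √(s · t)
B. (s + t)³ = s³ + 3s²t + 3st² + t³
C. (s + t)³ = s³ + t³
B

A: fails at (4, 5) — LHS = 9/2, RHS = 2·√(5) ≈ 4.472.
B: holds — e.g. at (1, 5), both sides equal 216.
C: fails at (6, 7) — LHS = 2197, RHS = 559.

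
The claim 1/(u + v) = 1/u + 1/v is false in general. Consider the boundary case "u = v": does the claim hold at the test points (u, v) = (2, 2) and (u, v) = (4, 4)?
At (2, 2): LHS = 1/4 ≠ RHS = 1
At (4, 4): LHS = 1/8 ≠ RHS = 1/2

Answer: No, fails at both test points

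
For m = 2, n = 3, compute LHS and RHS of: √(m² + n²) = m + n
LHS = √(2² + 3²) = √(13) ≈ 3.606
RHS = 2 + 3 = 5

LHS ≠ RHS (they differ by about 1.394), so the equation does not hold here.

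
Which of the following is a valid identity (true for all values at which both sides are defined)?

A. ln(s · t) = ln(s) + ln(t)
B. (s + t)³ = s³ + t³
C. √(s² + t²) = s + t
A

A: holds — e.g. at (6, 7), both sides equal ln(42) ≈ 3.738.
B: fails at (6, 7) — LHS = 2197, RHS = 559.
C: fails at (2, 2) — LHS = 2·√(2) ≈ 2.828, RHS = 4.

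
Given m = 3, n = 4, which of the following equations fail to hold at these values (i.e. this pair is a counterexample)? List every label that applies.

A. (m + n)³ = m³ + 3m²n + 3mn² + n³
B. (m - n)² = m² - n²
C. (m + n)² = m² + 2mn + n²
Evaluating each claim at the given values:
A. LHS = 343, RHS = 343 → holds here (LHS = RHS)
B. LHS = 1, RHS = -7 → fails here (LHS ≠ RHS)
C. LHS = 49, RHS = 49 → holds here (LHS = RHS)

Answer: B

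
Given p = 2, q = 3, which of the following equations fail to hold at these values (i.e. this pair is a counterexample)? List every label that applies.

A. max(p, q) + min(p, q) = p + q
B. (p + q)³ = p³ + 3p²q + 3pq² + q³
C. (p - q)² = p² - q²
Evaluating each claim at the given values:
A. LHS = 5, RHS = 5 → holds here (LHS = RHS)
B. LHS = 125, RHS = 125 → holds here (LHS = RHS)
C. LHS = 1, RHS = -5 → fails here (LHS ≠ RHS)

Answer: C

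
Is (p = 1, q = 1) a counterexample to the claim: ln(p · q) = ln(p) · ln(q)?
No

Substituting p = 1, q = 1:
LHS = ln(1 · 1) = 0
RHS = ln(1) · ln(1) = 0

The sides agree, so this pair does not disprove the claim.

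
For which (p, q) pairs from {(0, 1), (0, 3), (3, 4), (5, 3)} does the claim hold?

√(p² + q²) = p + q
(0, 1), (0, 3)

Testing each pair:
(0, 1): LHS = 1, RHS = 1 → holds
(0, 3): LHS = 3, RHS = 3 → holds
(3, 4): LHS = 5, RHS = 7 → fails
(5, 3): LHS = √(34) ≈ 5.831, RHS = 8 → fails

2 of 4 pairs satisfy the claim.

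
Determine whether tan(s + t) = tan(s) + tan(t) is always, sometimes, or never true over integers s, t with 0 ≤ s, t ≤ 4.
It holds at (s, t) = (3, 0) (both sides equal tan(3) ≈ -0.1425), but fails at (s, t) = (4, 2) (LHS = tan(6) ≈ -0.291, RHS = tan(2) + tan(4) ≈ -1.027).

Answer: Sometimes true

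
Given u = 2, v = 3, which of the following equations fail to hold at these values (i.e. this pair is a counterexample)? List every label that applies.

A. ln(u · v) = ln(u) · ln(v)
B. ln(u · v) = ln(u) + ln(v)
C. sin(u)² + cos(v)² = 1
Evaluating each claim at the given values:
A. LHS = ln(6) ≈ 1.792, RHS = ln(2)·ln(3) ≈ 0.7615 → fails here (LHS ≠ RHS)
B. LHS = ln(6) ≈ 1.792, RHS = ln(2) + ln(3) ≈ 1.792 → holds here (LHS = RHS)
C. LHS = sin(2)² + cos(3)² ≈ 1.807, RHS = 1 → fails here (LHS ≠ RHS)

Answer: A, C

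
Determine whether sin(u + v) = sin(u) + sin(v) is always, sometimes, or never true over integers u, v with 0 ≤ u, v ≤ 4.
Sometimes true

It holds at (u, v) = (3, 0) (both sides equal sin(3) ≈ 0.1411), but fails at (u, v) = (3, 1) (LHS = sin(4) ≈ -0.7568, RHS = sin(3) + sin(1) ≈ 0.9826).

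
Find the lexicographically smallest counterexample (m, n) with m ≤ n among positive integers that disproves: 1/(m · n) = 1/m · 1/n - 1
(m, n) = (1, 1)

Substituting (1, 1) into the claim:
LHS = 1/(1 · 1) = 1
RHS = 1/1 · 1/1 - 1 = 0

Since LHS ≠ RHS, this pair disproves the claim, and no lexicographically smaller pair (m ≤ n, positive integers) does.

For instance (2, 4) is also a counterexample (LHS = 1/8, RHS = -7/8), but it's lexicographically larger.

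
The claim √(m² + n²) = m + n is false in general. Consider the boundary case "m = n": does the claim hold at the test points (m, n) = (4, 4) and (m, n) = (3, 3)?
At (4, 4): LHS = 4·√(2) ≈ 5.657 ≠ RHS = 8
At (3, 3): LHS = 3·√(2) ≈ 4.243 ≠ RHS = 6

Answer: No, fails at both test points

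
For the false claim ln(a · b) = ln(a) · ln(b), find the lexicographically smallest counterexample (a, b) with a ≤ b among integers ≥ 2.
(a, b) = (2, 2)

Substituting (2, 2) into the claim:
LHS = ln(2 · 2) = ln(4) ≈ 1.386
RHS = ln(2) · ln(2) = ln(2)² ≈ 0.4805

Since LHS ≠ RHS, this pair disproves the claim, and no lexicographically smaller pair (a ≤ b, integers ≥ 2) does.

For instance (4, 8) is also a counterexample (LHS = ln(32) ≈ 3.466, RHS = ln(4)·ln(8) ≈ 2.883), but it's lexicographically larger.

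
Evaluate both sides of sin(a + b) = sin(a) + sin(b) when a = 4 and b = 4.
LHS = sin(4 + 4) = sin(8) ≈ 0.9894
RHS = sin(4) + sin(4) = 2·sin(4) ≈ -1.514

LHS ≠ RHS (they differ by about 2.503), so the equation does not hold here.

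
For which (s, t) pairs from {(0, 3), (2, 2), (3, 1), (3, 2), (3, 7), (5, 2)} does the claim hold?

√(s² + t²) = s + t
Testing each pair:
(0, 3): LHS = 3, RHS = 3 → holds
(2, 2): LHS = 2·√(2) ≈ 2.828, RHS = 4 → fails
(3, 1): LHS = √(10) ≈ 3.162, RHS = 4 → fails
(3, 2): LHS = √(13) ≈ 3.606, RHS = 5 → fails
(3, 7): LHS = √(58) ≈ 7.616, RHS = 10 → fails
(5, 2): LHS = √(29) ≈ 5.385, RHS = 7 → fails

1 of 6 pairs satisfies the claim.

Answer: (0, 3)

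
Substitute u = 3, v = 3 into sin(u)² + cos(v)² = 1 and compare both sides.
LHS = sin(3)² + cos(3)² = 1
RHS = 1

LHS = RHS: the two sides agree.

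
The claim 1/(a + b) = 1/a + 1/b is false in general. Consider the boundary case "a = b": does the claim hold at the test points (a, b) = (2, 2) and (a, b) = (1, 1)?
At (2, 2): LHS = 1/4 ≠ RHS = 1
At (1, 1): LHS = 1/2 ≠ RHS = 2

Answer: No, fails at both test points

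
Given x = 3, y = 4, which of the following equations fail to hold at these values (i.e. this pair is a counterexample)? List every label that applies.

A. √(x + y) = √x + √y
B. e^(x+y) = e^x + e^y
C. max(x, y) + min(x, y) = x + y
A, B

Evaluating each claim at the given values:
A. LHS = √(7) ≈ 2.646, RHS = √(3) + 2 ≈ 3.732 → fails here (LHS ≠ RHS)
B. LHS = e^7 ≈ 1097, RHS = e^3 + e^4 ≈ 74.68 → fails here (LHS ≠ RHS)
C. LHS = 7, RHS = 7 → holds here (LHS = RHS)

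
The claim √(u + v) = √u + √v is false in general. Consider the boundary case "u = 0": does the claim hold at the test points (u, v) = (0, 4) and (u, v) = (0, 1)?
Yes, holds at both test points

At (0, 4): LHS = 2, RHS = 2 → equal
At (0, 1): LHS = 1, RHS = 1 → equal

So the claim does hold at both of these boundary points, even though it is not an identity.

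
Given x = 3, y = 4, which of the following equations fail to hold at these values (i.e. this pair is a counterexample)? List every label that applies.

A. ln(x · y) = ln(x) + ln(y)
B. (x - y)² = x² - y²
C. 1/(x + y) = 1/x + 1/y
Evaluating each claim at the given values:
A. LHS = ln(12) ≈ 2.485, RHS = ln(3) + ln(4) ≈ 2.485 → holds here (LHS = RHS)
B. LHS = 1, RHS = -7 → fails here (LHS ≠ RHS)
C. LHS = 1/7, RHS = 7/12 → fails here (LHS ≠ RHS)

Answer: B, C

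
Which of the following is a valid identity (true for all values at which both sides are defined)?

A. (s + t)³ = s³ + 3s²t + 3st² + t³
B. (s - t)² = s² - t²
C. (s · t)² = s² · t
A

A: holds — e.g. at (1, 1), both sides equal 8.
B: fails at (1, 4) — LHS = 9, RHS = -15.
C: fails at (2, 5) — LHS = 100, RHS = 20.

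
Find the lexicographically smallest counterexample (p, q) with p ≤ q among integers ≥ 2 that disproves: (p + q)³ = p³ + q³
Substituting (2, 2) into the claim:
LHS = (2 + 2)³ = 64
RHS = 2³ + 2³ = 16

Since LHS ≠ RHS, this pair disproves the claim, and no lexicographically smaller pair (p ≤ q, integers ≥ 2) does.

For instance (6, 7) is also a counterexample (LHS = 2197, RHS = 559), but it's lexicographically larger.

Answer: (p, q) = (2, 2)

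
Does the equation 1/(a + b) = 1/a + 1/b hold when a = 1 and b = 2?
Substituting a = 1, b = 2:

LHS = 1/(1 + 2) = 1/3
RHS = 1/1 + 1/2 = 3/2

LHS ≠ RHS, so the equation does not hold at this point.

Answer: Fails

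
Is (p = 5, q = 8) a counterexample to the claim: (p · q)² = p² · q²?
No

Substituting p = 5, q = 8:
LHS = (5 · 8)² = 1600
RHS = 5² · 8² = 1600

The sides agree, so this pair does not disprove the claim.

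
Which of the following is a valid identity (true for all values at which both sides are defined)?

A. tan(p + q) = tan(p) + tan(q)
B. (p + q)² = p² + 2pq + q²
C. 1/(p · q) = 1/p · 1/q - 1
B

A: fails at (1, 2) — LHS = tan(3) ≈ -0.1425, RHS = tan(2) + tan(1) ≈ -0.6276.
B: holds — e.g. at (3, 7), both sides equal 100.
C: fails at (2, 7) — LHS = 1/14, RHS = -13/14.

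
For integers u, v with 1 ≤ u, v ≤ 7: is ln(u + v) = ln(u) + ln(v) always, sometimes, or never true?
It holds at (u, v) = (2, 2) (both sides equal ln(4) ≈ 1.386), but fails at (u, v) = (5, 1) (LHS = ln(6) ≈ 1.792, RHS = ln(5) ≈ 1.609).

Answer: Sometimes true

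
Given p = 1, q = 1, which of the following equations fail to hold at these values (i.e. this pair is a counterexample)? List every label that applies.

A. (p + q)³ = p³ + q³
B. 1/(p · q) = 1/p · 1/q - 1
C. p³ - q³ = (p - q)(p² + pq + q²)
Evaluating each claim at the given values:
A. LHS = 8, RHS = 2 → fails here (LHS ≠ RHS)
B. LHS = 1, RHS = 0 → fails here (LHS ≠ RHS)
C. LHS = 0, RHS = 0 → holds here (LHS = RHS)

Answer: A, B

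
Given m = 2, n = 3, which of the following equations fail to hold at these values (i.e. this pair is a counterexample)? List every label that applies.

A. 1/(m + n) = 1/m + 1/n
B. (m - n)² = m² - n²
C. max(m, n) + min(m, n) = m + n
A, B

Evaluating each claim at the given values:
A. LHS = 1/5, RHS = 5/6 → fails here (LHS ≠ RHS)
B. LHS = 1, RHS = -5 → fails here (LHS ≠ RHS)
C. LHS = 5, RHS = 5 → holds here (LHS = RHS)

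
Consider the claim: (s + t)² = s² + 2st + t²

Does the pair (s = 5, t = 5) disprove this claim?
No

Substituting s = 5, t = 5:
LHS = (5 + 5)² = 100
RHS = 5² + 2·5·5 + 5² = 100

The sides agree, so this pair does not disprove the claim.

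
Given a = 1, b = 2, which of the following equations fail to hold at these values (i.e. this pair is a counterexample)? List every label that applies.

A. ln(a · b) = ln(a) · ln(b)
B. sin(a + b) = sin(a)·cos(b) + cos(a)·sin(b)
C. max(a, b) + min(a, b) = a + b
A

Evaluating each claim at the given values:
A. LHS = ln(2) ≈ 0.6931, RHS = 0 → fails here (LHS ≠ RHS)
B. LHS = sin(3) ≈ 0.1411, RHS = sin(1)·cos(2) + sin(2)·cos(1) ≈ 0.1411 → holds here (LHS = RHS)
C. LHS = 3, RHS = 3 → holds here (LHS = RHS)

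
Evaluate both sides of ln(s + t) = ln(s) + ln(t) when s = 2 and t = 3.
LHS = ln(2 + 3) = ln(5) ≈ 1.609
RHS = ln(2) + ln(3) ≈ 1.792

LHS ≠ RHS (they differ by about 0.1823), so the equation does not hold here.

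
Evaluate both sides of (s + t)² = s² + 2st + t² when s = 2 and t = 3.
LHS = (2 + 3)² = 25
RHS = 2² + 2·2·3 + 3² = 25

LHS = RHS: the two sides agree.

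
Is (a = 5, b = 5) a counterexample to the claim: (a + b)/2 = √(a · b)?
Substituting a = 5, b = 5:
LHS = (5 + 5)/2 = 5
RHS = √(5 · 5) = 5

The sides agree, so this pair does not disprove the claim.

Answer: No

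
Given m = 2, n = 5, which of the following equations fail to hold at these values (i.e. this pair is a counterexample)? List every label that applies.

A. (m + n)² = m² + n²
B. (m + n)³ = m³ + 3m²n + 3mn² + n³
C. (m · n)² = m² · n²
A

Evaluating each claim at the given values:
A. LHS = 49, RHS = 29 → fails here (LHS ≠ RHS)
B. LHS = 343, RHS = 343 → holds here (LHS = RHS)
C. LHS = 100, RHS = 100 → holds here (LHS = RHS)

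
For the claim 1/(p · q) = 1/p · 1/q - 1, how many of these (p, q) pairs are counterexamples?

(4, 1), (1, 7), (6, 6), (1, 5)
Testing each pair:
(4, 1): LHS = 1/4, RHS = -3/4 → counterexample
(1, 7): LHS = 1/7, RHS = -6/7 → counterexample
(6, 6): LHS = 1/36, RHS = -35/36 → counterexample
(1, 5): LHS = 1/5, RHS = -4/5 → counterexample

That makes 4 counterexamples.

Answer: 4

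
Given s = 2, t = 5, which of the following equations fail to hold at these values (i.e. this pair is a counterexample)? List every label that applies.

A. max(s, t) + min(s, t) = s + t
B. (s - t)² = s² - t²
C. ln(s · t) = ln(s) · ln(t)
Evaluating each claim at the given values:
A. LHS = 7, RHS = 7 → holds here (LHS = RHS)
B. LHS = 9, RHS = -21 → fails here (LHS ≠ RHS)
C. LHS = ln(10) ≈ 2.303, RHS = ln(2)·ln(5) ≈ 1.116 → fails here (LHS ≠ RHS)

Answer: B, C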